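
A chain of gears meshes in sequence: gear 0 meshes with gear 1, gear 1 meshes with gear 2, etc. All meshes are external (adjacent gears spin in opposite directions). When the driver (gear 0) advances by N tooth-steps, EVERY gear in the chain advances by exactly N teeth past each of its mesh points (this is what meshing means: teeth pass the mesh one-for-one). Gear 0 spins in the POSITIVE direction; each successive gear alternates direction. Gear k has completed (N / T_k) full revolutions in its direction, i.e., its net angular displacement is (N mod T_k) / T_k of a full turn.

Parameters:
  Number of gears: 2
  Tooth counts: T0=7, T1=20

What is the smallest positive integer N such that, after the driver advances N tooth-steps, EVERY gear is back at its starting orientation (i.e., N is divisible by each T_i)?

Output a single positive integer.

Answer: 140

Derivation:
Gear k returns to start when N is a multiple of T_k.
All gears at start simultaneously when N is a common multiple of [7, 20]; the smallest such N is lcm(7, 20).
Start: lcm = T0 = 7
Fold in T1=20: gcd(7, 20) = 1; lcm(7, 20) = 7 * 20 / 1 = 140 / 1 = 140
Full cycle length = 140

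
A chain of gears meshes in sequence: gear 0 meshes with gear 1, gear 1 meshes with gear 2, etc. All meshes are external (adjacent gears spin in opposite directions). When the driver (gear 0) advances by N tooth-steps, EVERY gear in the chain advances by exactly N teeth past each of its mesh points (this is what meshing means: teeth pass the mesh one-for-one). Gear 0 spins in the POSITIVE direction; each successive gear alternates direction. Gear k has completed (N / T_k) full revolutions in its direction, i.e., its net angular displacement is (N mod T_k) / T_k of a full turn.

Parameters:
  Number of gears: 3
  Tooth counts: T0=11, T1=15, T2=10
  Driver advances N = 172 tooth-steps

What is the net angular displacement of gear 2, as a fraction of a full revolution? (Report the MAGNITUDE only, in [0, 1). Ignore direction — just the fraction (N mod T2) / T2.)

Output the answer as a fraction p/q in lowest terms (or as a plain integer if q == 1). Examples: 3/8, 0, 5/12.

Answer: 1/5

Derivation:
Chain of 3 gears, tooth counts: [11, 15, 10]
  gear 0: T0=11, direction=positive, advance = 172 mod 11 = 7 teeth = 7/11 turn
  gear 1: T1=15, direction=negative, advance = 172 mod 15 = 7 teeth = 7/15 turn
  gear 2: T2=10, direction=positive, advance = 172 mod 10 = 2 teeth = 2/10 turn
Gear 2: 172 mod 10 = 2
Fraction = 2 / 10 = 1/5 (gcd(2,10)=2) = 1/5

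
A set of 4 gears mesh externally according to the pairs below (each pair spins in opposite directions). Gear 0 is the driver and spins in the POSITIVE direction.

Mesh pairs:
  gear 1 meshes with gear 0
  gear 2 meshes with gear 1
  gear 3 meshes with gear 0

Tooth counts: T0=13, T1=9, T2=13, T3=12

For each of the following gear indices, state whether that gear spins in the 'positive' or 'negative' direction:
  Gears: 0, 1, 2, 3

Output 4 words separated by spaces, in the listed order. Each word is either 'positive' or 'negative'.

Answer: positive negative positive negative

Derivation:
Gear 0 (driver): positive (depth 0)
  gear 1: meshes with gear 0 -> depth 1 -> negative (opposite of gear 0)
  gear 2: meshes with gear 1 -> depth 2 -> positive (opposite of gear 1)
  gear 3: meshes with gear 0 -> depth 1 -> negative (opposite of gear 0)
Queried indices 0, 1, 2, 3 -> positive, negative, positive, negative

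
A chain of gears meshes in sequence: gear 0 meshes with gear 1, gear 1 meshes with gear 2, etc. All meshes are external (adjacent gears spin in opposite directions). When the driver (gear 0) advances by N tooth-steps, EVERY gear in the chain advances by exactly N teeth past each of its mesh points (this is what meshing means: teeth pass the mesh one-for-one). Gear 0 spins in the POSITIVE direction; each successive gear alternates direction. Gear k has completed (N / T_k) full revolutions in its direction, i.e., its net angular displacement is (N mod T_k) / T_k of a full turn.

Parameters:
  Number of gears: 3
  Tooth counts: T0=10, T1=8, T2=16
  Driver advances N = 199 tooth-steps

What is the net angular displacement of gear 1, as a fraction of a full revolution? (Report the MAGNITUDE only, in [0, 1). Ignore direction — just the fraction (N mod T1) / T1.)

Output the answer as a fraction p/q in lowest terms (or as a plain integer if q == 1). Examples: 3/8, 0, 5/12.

Chain of 3 gears, tooth counts: [10, 8, 16]
  gear 0: T0=10, direction=positive, advance = 199 mod 10 = 9 teeth = 9/10 turn
  gear 1: T1=8, direction=negative, advance = 199 mod 8 = 7 teeth = 7/8 turn
  gear 2: T2=16, direction=positive, advance = 199 mod 16 = 7 teeth = 7/16 turn
Gear 1: 199 mod 8 = 7
Fraction = 7 / 8 = 7/8 (gcd(7,8)=1) = 7/8

Answer: 7/8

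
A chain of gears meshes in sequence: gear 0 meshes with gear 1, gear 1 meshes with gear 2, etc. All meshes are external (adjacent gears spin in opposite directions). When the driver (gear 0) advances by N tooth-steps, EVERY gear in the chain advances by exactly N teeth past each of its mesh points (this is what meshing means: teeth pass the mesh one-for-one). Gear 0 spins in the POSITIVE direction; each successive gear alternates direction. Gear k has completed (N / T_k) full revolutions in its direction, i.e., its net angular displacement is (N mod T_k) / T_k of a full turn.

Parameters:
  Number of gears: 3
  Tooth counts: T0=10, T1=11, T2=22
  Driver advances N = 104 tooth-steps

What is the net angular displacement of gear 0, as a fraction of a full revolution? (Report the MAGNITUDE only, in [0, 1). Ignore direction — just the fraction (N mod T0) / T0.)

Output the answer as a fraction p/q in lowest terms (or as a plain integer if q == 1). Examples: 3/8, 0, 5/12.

Chain of 3 gears, tooth counts: [10, 11, 22]
  gear 0: T0=10, direction=positive, advance = 104 mod 10 = 4 teeth = 4/10 turn
  gear 1: T1=11, direction=negative, advance = 104 mod 11 = 5 teeth = 5/11 turn
  gear 2: T2=22, direction=positive, advance = 104 mod 22 = 16 teeth = 16/22 turn
Gear 0: 104 mod 10 = 4
Fraction = 4 / 10 = 2/5 (gcd(4,10)=2) = 2/5

Answer: 2/5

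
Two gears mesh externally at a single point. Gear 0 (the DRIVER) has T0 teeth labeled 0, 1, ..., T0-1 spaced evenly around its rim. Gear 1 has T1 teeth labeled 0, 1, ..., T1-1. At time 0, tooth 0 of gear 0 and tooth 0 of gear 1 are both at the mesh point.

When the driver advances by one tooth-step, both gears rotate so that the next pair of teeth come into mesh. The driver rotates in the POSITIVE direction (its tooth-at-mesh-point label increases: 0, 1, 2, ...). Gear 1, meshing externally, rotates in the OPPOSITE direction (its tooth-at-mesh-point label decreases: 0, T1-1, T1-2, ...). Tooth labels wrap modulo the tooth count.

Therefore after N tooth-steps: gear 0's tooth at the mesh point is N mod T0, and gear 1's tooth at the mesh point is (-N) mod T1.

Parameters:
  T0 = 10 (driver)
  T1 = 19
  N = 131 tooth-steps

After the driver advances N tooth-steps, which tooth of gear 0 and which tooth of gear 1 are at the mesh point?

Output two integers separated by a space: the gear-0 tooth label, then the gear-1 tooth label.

Answer: 1 2

Derivation:
Gear 0 (driver, T0=10): tooth at mesh = N mod T0
  131 = 13 * 10 + 1, so 131 mod 10 = 1
  gear 0 tooth = 1
Gear 1 (driven, T1=19): tooth at mesh = (-N) mod T1
  131 = 6 * 19 + 17, so 131 mod 19 = 17
  (-131) mod 19 = (-17) mod 19 = 19 - 17 = 2
Mesh after 131 steps: gear-0 tooth 1 meets gear-1 tooth 2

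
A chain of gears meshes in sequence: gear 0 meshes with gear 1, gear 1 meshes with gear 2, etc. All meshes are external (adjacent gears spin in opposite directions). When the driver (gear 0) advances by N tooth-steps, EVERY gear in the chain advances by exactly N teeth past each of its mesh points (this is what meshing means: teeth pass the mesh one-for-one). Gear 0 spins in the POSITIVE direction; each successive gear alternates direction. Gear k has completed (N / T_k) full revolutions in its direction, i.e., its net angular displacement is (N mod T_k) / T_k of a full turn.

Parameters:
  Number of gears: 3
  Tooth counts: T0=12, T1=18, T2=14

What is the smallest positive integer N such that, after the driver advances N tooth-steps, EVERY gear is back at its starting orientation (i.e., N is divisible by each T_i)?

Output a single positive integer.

Gear k returns to start when N is a multiple of T_k.
All gears at start simultaneously when N is a common multiple of [12, 18, 14]; the smallest such N is lcm(12, 18, 14).
Start: lcm = T0 = 12
Fold in T1=18: gcd(12, 18) = 6; lcm(12, 18) = 12 * 18 / 6 = 216 / 6 = 36
Fold in T2=14: gcd(36, 14) = 2; lcm(36, 14) = 36 * 14 / 2 = 504 / 2 = 252
Full cycle length = 252

Answer: 252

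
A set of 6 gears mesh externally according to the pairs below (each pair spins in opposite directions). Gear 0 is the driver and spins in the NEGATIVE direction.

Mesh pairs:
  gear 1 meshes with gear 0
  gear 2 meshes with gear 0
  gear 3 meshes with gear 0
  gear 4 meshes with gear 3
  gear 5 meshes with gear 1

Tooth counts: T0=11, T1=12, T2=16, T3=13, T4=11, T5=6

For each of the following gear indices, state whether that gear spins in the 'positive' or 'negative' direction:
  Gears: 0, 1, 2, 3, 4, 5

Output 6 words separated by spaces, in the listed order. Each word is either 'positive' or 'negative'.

Gear 0 (driver): negative (depth 0)
  gear 1: meshes with gear 0 -> depth 1 -> positive (opposite of gear 0)
  gear 2: meshes with gear 0 -> depth 1 -> positive (opposite of gear 0)
  gear 3: meshes with gear 0 -> depth 1 -> positive (opposite of gear 0)
  gear 4: meshes with gear 3 -> depth 2 -> negative (opposite of gear 3)
  gear 5: meshes with gear 1 -> depth 2 -> negative (opposite of gear 1)
Queried indices 0, 1, 2, 3, 4, 5 -> negative, positive, positive, positive, negative, negative

Answer: negative positive positive positive negative negative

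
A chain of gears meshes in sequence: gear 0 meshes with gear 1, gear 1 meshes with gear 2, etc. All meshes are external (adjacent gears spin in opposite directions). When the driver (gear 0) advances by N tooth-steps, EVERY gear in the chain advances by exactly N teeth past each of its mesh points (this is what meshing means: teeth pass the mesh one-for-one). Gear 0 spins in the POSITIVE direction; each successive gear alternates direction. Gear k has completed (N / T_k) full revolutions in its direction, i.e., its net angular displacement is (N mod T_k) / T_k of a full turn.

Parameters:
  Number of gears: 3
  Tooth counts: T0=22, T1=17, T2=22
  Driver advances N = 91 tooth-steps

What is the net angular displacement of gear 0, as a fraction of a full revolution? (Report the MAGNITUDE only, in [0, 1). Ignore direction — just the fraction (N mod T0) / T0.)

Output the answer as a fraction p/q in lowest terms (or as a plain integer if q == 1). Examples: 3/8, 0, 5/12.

Chain of 3 gears, tooth counts: [22, 17, 22]
  gear 0: T0=22, direction=positive, advance = 91 mod 22 = 3 teeth = 3/22 turn
  gear 1: T1=17, direction=negative, advance = 91 mod 17 = 6 teeth = 6/17 turn
  gear 2: T2=22, direction=positive, advance = 91 mod 22 = 3 teeth = 3/22 turn
Gear 0: 91 mod 22 = 3
Fraction = 3 / 22 = 3/22 (gcd(3,22)=1) = 3/22

Answer: 3/22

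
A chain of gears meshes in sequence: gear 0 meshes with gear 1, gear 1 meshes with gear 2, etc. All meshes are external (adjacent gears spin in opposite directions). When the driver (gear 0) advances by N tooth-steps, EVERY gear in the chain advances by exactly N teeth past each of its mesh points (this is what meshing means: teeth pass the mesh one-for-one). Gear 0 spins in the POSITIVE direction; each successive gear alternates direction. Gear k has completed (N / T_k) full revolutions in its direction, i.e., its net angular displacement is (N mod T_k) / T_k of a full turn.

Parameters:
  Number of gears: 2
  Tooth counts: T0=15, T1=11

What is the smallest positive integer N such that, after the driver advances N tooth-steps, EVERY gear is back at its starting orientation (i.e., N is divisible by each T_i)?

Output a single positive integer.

Gear k returns to start when N is a multiple of T_k.
All gears at start simultaneously when N is a common multiple of [15, 11]; the smallest such N is lcm(15, 11).
Start: lcm = T0 = 15
Fold in T1=11: gcd(15, 11) = 1; lcm(15, 11) = 15 * 11 / 1 = 165 / 1 = 165
Full cycle length = 165

Answer: 165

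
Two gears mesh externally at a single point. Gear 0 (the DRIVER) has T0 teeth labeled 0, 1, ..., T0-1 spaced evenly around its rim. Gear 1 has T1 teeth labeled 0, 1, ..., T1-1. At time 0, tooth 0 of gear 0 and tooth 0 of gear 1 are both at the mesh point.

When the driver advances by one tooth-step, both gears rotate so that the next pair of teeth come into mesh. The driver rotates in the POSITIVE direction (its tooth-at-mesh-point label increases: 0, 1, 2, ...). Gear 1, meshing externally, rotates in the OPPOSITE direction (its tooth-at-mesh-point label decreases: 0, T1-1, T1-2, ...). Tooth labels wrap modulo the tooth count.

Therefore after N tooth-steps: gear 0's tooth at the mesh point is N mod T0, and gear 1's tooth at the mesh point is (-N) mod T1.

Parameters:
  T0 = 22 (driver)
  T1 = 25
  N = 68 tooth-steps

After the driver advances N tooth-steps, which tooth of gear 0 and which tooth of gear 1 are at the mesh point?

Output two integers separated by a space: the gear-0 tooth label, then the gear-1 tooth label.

Gear 0 (driver, T0=22): tooth at mesh = N mod T0
  68 = 3 * 22 + 2, so 68 mod 22 = 2
  gear 0 tooth = 2
Gear 1 (driven, T1=25): tooth at mesh = (-N) mod T1
  68 = 2 * 25 + 18, so 68 mod 25 = 18
  (-68) mod 25 = (-18) mod 25 = 25 - 18 = 7
Mesh after 68 steps: gear-0 tooth 2 meets gear-1 tooth 7

Answer: 2 7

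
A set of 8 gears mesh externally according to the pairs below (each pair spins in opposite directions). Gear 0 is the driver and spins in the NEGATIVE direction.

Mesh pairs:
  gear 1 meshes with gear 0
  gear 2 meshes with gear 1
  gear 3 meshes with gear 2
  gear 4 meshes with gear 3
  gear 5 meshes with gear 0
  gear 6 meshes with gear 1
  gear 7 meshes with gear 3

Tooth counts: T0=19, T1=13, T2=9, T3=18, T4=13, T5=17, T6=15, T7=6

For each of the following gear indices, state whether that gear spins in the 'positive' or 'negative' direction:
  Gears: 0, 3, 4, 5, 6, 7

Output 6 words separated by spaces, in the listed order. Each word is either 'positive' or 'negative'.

Answer: negative positive negative positive negative negative

Derivation:
Gear 0 (driver): negative (depth 0)
  gear 1: meshes with gear 0 -> depth 1 -> positive (opposite of gear 0)
  gear 2: meshes with gear 1 -> depth 2 -> negative (opposite of gear 1)
  gear 3: meshes with gear 2 -> depth 3 -> positive (opposite of gear 2)
  gear 4: meshes with gear 3 -> depth 4 -> negative (opposite of gear 3)
  gear 5: meshes with gear 0 -> depth 1 -> positive (opposite of gear 0)
  gear 6: meshes with gear 1 -> depth 2 -> negative (opposite of gear 1)
  gear 7: meshes with gear 3 -> depth 4 -> negative (opposite of gear 3)
Queried indices 0, 3, 4, 5, 6, 7 -> negative, positive, negative, positive, negative, negative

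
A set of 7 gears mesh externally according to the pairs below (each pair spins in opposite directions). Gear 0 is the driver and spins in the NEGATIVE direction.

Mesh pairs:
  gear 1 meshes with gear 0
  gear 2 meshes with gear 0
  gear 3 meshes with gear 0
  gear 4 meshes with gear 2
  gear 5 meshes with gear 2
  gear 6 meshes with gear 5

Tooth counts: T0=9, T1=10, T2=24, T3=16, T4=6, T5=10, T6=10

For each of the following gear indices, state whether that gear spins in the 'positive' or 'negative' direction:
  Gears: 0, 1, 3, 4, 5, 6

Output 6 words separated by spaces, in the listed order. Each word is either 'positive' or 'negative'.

Answer: negative positive positive negative negative positive

Derivation:
Gear 0 (driver): negative (depth 0)
  gear 1: meshes with gear 0 -> depth 1 -> positive (opposite of gear 0)
  gear 2: meshes with gear 0 -> depth 1 -> positive (opposite of gear 0)
  gear 3: meshes with gear 0 -> depth 1 -> positive (opposite of gear 0)
  gear 4: meshes with gear 2 -> depth 2 -> negative (opposite of gear 2)
  gear 5: meshes with gear 2 -> depth 2 -> negative (opposite of gear 2)
  gear 6: meshes with gear 5 -> depth 3 -> positive (opposite of gear 5)
Queried indices 0, 1, 3, 4, 5, 6 -> negative, positive, positive, negative, negative, positive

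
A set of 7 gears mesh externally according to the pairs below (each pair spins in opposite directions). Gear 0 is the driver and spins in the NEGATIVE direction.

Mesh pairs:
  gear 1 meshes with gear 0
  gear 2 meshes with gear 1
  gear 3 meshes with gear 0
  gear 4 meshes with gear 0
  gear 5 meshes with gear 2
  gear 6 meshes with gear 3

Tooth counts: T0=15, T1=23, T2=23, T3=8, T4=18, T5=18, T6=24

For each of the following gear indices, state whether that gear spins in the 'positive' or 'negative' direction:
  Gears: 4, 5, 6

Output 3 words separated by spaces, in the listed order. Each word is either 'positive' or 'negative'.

Gear 0 (driver): negative (depth 0)
  gear 1: meshes with gear 0 -> depth 1 -> positive (opposite of gear 0)
  gear 2: meshes with gear 1 -> depth 2 -> negative (opposite of gear 1)
  gear 3: meshes with gear 0 -> depth 1 -> positive (opposite of gear 0)
  gear 4: meshes with gear 0 -> depth 1 -> positive (opposite of gear 0)
  gear 5: meshes with gear 2 -> depth 3 -> positive (opposite of gear 2)
  gear 6: meshes with gear 3 -> depth 2 -> negative (opposite of gear 3)
Queried indices 4, 5, 6 -> positive, positive, negative

Answer: positive positive negative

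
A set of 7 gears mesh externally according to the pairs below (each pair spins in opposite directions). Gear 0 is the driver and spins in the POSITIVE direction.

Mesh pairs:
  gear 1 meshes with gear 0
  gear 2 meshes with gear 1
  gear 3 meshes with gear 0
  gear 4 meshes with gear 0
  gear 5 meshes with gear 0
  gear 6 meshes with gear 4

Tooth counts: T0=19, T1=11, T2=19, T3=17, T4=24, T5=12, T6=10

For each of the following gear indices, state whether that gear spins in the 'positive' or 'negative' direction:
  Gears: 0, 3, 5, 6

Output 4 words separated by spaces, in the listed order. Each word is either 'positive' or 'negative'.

Gear 0 (driver): positive (depth 0)
  gear 1: meshes with gear 0 -> depth 1 -> negative (opposite of gear 0)
  gear 2: meshes with gear 1 -> depth 2 -> positive (opposite of gear 1)
  gear 3: meshes with gear 0 -> depth 1 -> negative (opposite of gear 0)
  gear 4: meshes with gear 0 -> depth 1 -> negative (opposite of gear 0)
  gear 5: meshes with gear 0 -> depth 1 -> negative (opposite of gear 0)
  gear 6: meshes with gear 4 -> depth 2 -> positive (opposite of gear 4)
Queried indices 0, 3, 5, 6 -> positive, negative, negative, positive

Answer: positive negative negative positive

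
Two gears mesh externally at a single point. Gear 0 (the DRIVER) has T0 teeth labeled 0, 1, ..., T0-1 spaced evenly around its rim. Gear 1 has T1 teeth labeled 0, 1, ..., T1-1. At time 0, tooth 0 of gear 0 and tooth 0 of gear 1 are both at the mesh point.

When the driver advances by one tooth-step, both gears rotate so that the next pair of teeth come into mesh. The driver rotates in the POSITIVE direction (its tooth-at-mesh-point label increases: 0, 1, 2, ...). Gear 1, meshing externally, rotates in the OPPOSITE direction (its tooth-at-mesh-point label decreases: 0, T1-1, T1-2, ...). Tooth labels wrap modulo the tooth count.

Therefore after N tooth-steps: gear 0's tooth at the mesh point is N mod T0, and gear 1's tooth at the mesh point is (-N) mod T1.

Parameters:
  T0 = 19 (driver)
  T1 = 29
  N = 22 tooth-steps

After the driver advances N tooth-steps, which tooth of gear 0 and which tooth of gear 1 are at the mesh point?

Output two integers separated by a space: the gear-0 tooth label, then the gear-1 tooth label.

Answer: 3 7

Derivation:
Gear 0 (driver, T0=19): tooth at mesh = N mod T0
  22 = 1 * 19 + 3, so 22 mod 19 = 3
  gear 0 tooth = 3
Gear 1 (driven, T1=29): tooth at mesh = (-N) mod T1
  22 = 0 * 29 + 22, so 22 mod 29 = 22
  (-22) mod 29 = (-22) mod 29 = 29 - 22 = 7
Mesh after 22 steps: gear-0 tooth 3 meets gear-1 tooth 7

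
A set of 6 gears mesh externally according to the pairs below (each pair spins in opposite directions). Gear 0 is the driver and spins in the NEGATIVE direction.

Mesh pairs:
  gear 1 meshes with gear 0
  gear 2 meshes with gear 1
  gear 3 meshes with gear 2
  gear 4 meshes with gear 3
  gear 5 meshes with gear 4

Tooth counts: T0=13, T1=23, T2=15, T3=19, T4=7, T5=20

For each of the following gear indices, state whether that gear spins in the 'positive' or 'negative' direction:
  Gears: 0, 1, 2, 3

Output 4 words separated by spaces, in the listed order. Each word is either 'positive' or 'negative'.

Gear 0 (driver): negative (depth 0)
  gear 1: meshes with gear 0 -> depth 1 -> positive (opposite of gear 0)
  gear 2: meshes with gear 1 -> depth 2 -> negative (opposite of gear 1)
  gear 3: meshes with gear 2 -> depth 3 -> positive (opposite of gear 2)
  gear 4: meshes with gear 3 -> depth 4 -> negative (opposite of gear 3)
  gear 5: meshes with gear 4 -> depth 5 -> positive (opposite of gear 4)
Queried indices 0, 1, 2, 3 -> negative, positive, negative, positive

Answer: negative positive negative positive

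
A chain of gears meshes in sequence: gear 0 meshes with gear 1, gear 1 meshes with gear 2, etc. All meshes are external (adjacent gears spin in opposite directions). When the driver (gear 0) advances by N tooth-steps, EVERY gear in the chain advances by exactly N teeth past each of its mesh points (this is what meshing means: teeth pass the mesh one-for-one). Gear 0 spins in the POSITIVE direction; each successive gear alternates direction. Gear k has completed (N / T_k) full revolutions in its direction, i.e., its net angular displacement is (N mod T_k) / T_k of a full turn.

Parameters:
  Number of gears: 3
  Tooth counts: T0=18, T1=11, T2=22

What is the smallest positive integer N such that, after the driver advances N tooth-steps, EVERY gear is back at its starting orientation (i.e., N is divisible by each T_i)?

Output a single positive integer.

Gear k returns to start when N is a multiple of T_k.
All gears at start simultaneously when N is a common multiple of [18, 11, 22]; the smallest such N is lcm(18, 11, 22).
Start: lcm = T0 = 18
Fold in T1=11: gcd(18, 11) = 1; lcm(18, 11) = 18 * 11 / 1 = 198 / 1 = 198
Fold in T2=22: gcd(198, 22) = 22; lcm(198, 22) = 198 * 22 / 22 = 4356 / 22 = 198
Full cycle length = 198

Answer: 198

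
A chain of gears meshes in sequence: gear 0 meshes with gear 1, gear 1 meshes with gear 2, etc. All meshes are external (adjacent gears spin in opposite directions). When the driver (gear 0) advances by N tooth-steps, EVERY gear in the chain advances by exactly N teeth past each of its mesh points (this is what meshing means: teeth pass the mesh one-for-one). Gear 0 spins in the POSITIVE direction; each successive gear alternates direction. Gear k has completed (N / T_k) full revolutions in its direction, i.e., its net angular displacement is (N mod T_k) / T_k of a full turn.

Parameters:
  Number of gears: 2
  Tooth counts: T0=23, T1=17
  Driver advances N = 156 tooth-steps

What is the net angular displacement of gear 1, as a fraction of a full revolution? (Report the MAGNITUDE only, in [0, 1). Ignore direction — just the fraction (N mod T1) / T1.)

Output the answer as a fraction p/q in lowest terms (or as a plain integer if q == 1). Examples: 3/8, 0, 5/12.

Answer: 3/17

Derivation:
Chain of 2 gears, tooth counts: [23, 17]
  gear 0: T0=23, direction=positive, advance = 156 mod 23 = 18 teeth = 18/23 turn
  gear 1: T1=17, direction=negative, advance = 156 mod 17 = 3 teeth = 3/17 turn
Gear 1: 156 mod 17 = 3
Fraction = 3 / 17 = 3/17 (gcd(3,17)=1) = 3/17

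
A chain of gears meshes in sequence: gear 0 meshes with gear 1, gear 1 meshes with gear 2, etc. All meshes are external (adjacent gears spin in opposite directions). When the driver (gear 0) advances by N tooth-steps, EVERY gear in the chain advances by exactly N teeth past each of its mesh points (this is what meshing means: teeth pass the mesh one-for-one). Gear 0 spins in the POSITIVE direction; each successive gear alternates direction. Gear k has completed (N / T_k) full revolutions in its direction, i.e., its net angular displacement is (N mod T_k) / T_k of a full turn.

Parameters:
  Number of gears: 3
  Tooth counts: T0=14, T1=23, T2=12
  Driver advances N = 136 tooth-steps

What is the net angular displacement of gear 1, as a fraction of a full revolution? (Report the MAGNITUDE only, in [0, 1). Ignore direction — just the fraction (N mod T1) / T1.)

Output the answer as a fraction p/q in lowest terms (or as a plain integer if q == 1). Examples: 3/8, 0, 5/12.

Chain of 3 gears, tooth counts: [14, 23, 12]
  gear 0: T0=14, direction=positive, advance = 136 mod 14 = 10 teeth = 10/14 turn
  gear 1: T1=23, direction=negative, advance = 136 mod 23 = 21 teeth = 21/23 turn
  gear 2: T2=12, direction=positive, advance = 136 mod 12 = 4 teeth = 4/12 turn
Gear 1: 136 mod 23 = 21
Fraction = 21 / 23 = 21/23 (gcd(21,23)=1) = 21/23

Answer: 21/23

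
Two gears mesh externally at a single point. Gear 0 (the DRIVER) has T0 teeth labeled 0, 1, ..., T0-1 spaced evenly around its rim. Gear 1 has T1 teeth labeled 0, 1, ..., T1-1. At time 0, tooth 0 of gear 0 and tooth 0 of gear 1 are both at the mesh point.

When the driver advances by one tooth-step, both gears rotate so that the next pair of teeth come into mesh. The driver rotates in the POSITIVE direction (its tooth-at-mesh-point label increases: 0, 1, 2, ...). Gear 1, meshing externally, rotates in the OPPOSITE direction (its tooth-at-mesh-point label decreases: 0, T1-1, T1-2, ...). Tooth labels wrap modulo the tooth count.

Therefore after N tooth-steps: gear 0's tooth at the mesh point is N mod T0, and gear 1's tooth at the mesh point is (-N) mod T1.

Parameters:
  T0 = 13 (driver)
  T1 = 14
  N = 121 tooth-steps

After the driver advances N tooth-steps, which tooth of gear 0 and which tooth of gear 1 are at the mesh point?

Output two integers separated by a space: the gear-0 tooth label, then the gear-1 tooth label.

Answer: 4 5

Derivation:
Gear 0 (driver, T0=13): tooth at mesh = N mod T0
  121 = 9 * 13 + 4, so 121 mod 13 = 4
  gear 0 tooth = 4
Gear 1 (driven, T1=14): tooth at mesh = (-N) mod T1
  121 = 8 * 14 + 9, so 121 mod 14 = 9
  (-121) mod 14 = (-9) mod 14 = 14 - 9 = 5
Mesh after 121 steps: gear-0 tooth 4 meets gear-1 tooth 5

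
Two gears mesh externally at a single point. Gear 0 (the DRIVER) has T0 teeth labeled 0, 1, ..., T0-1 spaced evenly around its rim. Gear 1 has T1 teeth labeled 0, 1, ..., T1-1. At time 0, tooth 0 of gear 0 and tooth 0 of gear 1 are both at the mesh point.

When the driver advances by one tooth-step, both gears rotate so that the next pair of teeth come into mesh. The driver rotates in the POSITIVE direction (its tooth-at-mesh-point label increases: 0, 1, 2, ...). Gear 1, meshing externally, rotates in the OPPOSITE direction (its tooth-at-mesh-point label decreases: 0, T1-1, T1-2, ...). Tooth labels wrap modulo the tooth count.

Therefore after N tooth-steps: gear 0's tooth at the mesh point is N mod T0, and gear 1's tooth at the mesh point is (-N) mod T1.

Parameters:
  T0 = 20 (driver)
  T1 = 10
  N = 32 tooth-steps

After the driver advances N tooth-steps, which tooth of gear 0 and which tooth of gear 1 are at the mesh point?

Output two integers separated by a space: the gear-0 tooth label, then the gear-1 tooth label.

Answer: 12 8

Derivation:
Gear 0 (driver, T0=20): tooth at mesh = N mod T0
  32 = 1 * 20 + 12, so 32 mod 20 = 12
  gear 0 tooth = 12
Gear 1 (driven, T1=10): tooth at mesh = (-N) mod T1
  32 = 3 * 10 + 2, so 32 mod 10 = 2
  (-32) mod 10 = (-2) mod 10 = 10 - 2 = 8
Mesh after 32 steps: gear-0 tooth 12 meets gear-1 tooth 8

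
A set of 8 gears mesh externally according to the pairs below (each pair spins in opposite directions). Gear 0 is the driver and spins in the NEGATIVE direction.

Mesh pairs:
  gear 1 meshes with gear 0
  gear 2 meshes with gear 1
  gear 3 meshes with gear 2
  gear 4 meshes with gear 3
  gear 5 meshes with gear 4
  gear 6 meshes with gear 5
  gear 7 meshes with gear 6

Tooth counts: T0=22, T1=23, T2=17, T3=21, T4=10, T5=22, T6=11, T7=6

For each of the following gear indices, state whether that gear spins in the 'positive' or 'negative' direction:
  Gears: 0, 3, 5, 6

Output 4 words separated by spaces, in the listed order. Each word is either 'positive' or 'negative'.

Gear 0 (driver): negative (depth 0)
  gear 1: meshes with gear 0 -> depth 1 -> positive (opposite of gear 0)
  gear 2: meshes with gear 1 -> depth 2 -> negative (opposite of gear 1)
  gear 3: meshes with gear 2 -> depth 3 -> positive (opposite of gear 2)
  gear 4: meshes with gear 3 -> depth 4 -> negative (opposite of gear 3)
  gear 5: meshes with gear 4 -> depth 5 -> positive (opposite of gear 4)
  gear 6: meshes with gear 5 -> depth 6 -> negative (opposite of gear 5)
  gear 7: meshes with gear 6 -> depth 7 -> positive (opposite of gear 6)
Queried indices 0, 3, 5, 6 -> negative, positive, positive, negative

Answer: negative positive positive negative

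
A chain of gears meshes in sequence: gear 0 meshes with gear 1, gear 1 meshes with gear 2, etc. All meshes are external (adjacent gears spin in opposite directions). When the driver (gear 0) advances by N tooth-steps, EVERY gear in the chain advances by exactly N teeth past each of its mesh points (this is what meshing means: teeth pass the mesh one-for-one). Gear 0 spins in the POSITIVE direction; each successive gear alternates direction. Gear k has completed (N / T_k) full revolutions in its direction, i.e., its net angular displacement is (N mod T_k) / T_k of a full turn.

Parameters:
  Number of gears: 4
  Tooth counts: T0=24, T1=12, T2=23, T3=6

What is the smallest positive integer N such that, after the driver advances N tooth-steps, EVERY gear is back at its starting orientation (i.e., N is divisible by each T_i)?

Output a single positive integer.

Answer: 552

Derivation:
Gear k returns to start when N is a multiple of T_k.
All gears at start simultaneously when N is a common multiple of [24, 12, 23, 6]; the smallest such N is lcm(24, 12, 23, 6).
Start: lcm = T0 = 24
Fold in T1=12: gcd(24, 12) = 12; lcm(24, 12) = 24 * 12 / 12 = 288 / 12 = 24
Fold in T2=23: gcd(24, 23) = 1; lcm(24, 23) = 24 * 23 / 1 = 552 / 1 = 552
Fold in T3=6: gcd(552, 6) = 6; lcm(552, 6) = 552 * 6 / 6 = 3312 / 6 = 552
Full cycle length = 552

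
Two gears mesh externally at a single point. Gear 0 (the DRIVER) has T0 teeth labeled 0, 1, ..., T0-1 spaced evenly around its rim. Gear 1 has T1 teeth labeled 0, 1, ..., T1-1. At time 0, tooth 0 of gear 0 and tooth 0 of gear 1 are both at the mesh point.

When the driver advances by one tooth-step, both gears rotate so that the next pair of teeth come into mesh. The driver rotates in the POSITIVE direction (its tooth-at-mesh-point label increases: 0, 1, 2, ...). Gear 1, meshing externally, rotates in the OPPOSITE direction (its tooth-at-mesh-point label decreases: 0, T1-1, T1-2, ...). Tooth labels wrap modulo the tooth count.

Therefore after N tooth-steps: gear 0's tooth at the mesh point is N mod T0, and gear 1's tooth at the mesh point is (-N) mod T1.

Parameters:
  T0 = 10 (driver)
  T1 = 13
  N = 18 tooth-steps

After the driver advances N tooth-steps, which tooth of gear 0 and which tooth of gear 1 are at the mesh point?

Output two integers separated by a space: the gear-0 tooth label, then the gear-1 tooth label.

Answer: 8 8

Derivation:
Gear 0 (driver, T0=10): tooth at mesh = N mod T0
  18 = 1 * 10 + 8, so 18 mod 10 = 8
  gear 0 tooth = 8
Gear 1 (driven, T1=13): tooth at mesh = (-N) mod T1
  18 = 1 * 13 + 5, so 18 mod 13 = 5
  (-18) mod 13 = (-5) mod 13 = 13 - 5 = 8
Mesh after 18 steps: gear-0 tooth 8 meets gear-1 tooth 8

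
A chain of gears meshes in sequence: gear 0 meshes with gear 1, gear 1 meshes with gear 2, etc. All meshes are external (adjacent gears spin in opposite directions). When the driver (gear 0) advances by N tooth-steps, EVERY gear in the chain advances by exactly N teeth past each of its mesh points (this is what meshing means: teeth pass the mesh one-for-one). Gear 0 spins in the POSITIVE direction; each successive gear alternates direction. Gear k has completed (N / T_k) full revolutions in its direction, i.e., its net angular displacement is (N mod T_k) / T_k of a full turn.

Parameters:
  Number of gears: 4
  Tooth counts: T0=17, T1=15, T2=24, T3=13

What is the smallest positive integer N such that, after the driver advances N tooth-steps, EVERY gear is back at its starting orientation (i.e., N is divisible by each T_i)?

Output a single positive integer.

Answer: 26520

Derivation:
Gear k returns to start when N is a multiple of T_k.
All gears at start simultaneously when N is a common multiple of [17, 15, 24, 13]; the smallest such N is lcm(17, 15, 24, 13).
Start: lcm = T0 = 17
Fold in T1=15: gcd(17, 15) = 1; lcm(17, 15) = 17 * 15 / 1 = 255 / 1 = 255
Fold in T2=24: gcd(255, 24) = 3; lcm(255, 24) = 255 * 24 / 3 = 6120 / 3 = 2040
Fold in T3=13: gcd(2040, 13) = 1; lcm(2040, 13) = 2040 * 13 / 1 = 26520 / 1 = 26520
Full cycle length = 26520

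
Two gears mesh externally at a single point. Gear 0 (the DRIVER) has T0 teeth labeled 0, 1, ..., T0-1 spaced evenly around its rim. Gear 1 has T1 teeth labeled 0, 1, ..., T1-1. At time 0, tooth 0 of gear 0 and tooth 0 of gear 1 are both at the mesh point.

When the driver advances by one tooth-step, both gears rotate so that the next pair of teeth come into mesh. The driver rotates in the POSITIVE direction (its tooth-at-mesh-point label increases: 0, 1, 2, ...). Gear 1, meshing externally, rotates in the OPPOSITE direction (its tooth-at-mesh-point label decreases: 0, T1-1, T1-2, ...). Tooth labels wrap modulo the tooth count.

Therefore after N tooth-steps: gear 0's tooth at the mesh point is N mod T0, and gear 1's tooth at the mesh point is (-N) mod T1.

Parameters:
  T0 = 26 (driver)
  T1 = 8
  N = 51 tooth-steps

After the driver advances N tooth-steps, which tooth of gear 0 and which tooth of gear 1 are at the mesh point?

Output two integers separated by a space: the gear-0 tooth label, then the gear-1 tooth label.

Answer: 25 5

Derivation:
Gear 0 (driver, T0=26): tooth at mesh = N mod T0
  51 = 1 * 26 + 25, so 51 mod 26 = 25
  gear 0 tooth = 25
Gear 1 (driven, T1=8): tooth at mesh = (-N) mod T1
  51 = 6 * 8 + 3, so 51 mod 8 = 3
  (-51) mod 8 = (-3) mod 8 = 8 - 3 = 5
Mesh after 51 steps: gear-0 tooth 25 meets gear-1 tooth 5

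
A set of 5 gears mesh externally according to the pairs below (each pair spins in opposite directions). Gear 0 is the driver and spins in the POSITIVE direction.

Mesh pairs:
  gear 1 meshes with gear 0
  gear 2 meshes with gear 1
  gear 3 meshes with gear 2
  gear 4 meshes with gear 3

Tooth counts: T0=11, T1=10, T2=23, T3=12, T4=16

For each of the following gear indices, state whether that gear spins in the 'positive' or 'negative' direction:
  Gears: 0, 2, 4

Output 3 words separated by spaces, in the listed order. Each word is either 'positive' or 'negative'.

Gear 0 (driver): positive (depth 0)
  gear 1: meshes with gear 0 -> depth 1 -> negative (opposite of gear 0)
  gear 2: meshes with gear 1 -> depth 2 -> positive (opposite of gear 1)
  gear 3: meshes with gear 2 -> depth 3 -> negative (opposite of gear 2)
  gear 4: meshes with gear 3 -> depth 4 -> positive (opposite of gear 3)
Queried indices 0, 2, 4 -> positive, positive, positive

Answer: positive positive positive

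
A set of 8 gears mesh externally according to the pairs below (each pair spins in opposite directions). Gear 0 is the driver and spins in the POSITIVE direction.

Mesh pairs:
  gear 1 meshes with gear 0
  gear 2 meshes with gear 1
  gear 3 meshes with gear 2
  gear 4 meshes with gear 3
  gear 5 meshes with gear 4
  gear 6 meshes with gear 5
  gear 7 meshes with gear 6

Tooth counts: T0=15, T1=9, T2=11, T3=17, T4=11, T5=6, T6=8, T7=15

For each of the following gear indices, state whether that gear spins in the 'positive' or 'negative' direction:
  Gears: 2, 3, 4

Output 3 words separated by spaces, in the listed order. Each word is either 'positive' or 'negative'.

Answer: positive negative positive

Derivation:
Gear 0 (driver): positive (depth 0)
  gear 1: meshes with gear 0 -> depth 1 -> negative (opposite of gear 0)
  gear 2: meshes with gear 1 -> depth 2 -> positive (opposite of gear 1)
  gear 3: meshes with gear 2 -> depth 3 -> negative (opposite of gear 2)
  gear 4: meshes with gear 3 -> depth 4 -> positive (opposite of gear 3)
  gear 5: meshes with gear 4 -> depth 5 -> negative (opposite of gear 4)
  gear 6: meshes with gear 5 -> depth 6 -> positive (opposite of gear 5)
  gear 7: meshes with gear 6 -> depth 7 -> negative (opposite of gear 6)
Queried indices 2, 3, 4 -> positive, negative, positive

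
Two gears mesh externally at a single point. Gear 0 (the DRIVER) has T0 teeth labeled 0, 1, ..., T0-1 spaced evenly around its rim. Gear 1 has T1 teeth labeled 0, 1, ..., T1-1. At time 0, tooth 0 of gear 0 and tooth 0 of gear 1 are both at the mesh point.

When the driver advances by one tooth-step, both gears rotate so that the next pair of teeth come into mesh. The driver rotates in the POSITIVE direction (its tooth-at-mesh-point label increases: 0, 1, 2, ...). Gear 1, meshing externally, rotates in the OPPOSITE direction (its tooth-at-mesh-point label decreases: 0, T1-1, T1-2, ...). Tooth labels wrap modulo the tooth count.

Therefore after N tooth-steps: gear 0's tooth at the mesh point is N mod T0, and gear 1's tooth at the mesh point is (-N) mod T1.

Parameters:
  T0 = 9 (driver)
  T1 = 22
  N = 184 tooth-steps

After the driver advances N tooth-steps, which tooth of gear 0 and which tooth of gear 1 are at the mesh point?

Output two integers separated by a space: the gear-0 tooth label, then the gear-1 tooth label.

Answer: 4 14

Derivation:
Gear 0 (driver, T0=9): tooth at mesh = N mod T0
  184 = 20 * 9 + 4, so 184 mod 9 = 4
  gear 0 tooth = 4
Gear 1 (driven, T1=22): tooth at mesh = (-N) mod T1
  184 = 8 * 22 + 8, so 184 mod 22 = 8
  (-184) mod 22 = (-8) mod 22 = 22 - 8 = 14
Mesh after 184 steps: gear-0 tooth 4 meets gear-1 tooth 14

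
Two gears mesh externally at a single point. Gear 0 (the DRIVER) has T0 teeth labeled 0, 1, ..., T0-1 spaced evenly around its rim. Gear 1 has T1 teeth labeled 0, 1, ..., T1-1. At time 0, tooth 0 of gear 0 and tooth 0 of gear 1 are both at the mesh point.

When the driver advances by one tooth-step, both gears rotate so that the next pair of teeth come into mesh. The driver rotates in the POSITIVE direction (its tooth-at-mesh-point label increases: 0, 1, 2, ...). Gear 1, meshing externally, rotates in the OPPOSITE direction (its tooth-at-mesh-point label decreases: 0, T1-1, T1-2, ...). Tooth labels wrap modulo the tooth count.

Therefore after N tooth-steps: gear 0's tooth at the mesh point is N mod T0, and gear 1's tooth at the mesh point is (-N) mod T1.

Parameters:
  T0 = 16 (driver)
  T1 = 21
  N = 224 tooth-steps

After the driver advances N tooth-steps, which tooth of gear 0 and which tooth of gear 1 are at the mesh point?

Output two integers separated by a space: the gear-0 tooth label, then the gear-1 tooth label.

Gear 0 (driver, T0=16): tooth at mesh = N mod T0
  224 = 14 * 16 + 0, so 224 mod 16 = 0
  gear 0 tooth = 0
Gear 1 (driven, T1=21): tooth at mesh = (-N) mod T1
  224 = 10 * 21 + 14, so 224 mod 21 = 14
  (-224) mod 21 = (-14) mod 21 = 21 - 14 = 7
Mesh after 224 steps: gear-0 tooth 0 meets gear-1 tooth 7

Answer: 0 7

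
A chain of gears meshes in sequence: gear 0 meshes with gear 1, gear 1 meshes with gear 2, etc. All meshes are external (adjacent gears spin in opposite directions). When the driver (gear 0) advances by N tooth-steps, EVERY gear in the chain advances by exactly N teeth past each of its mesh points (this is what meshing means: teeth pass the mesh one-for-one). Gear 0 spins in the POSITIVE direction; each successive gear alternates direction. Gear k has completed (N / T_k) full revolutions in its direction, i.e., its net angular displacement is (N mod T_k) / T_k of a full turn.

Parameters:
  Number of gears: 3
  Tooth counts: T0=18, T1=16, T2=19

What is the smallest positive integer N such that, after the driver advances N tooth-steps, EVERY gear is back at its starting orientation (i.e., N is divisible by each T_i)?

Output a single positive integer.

Answer: 2736

Derivation:
Gear k returns to start when N is a multiple of T_k.
All gears at start simultaneously when N is a common multiple of [18, 16, 19]; the smallest such N is lcm(18, 16, 19).
Start: lcm = T0 = 18
Fold in T1=16: gcd(18, 16) = 2; lcm(18, 16) = 18 * 16 / 2 = 288 / 2 = 144
Fold in T2=19: gcd(144, 19) = 1; lcm(144, 19) = 144 * 19 / 1 = 2736 / 1 = 2736
Full cycle length = 2736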